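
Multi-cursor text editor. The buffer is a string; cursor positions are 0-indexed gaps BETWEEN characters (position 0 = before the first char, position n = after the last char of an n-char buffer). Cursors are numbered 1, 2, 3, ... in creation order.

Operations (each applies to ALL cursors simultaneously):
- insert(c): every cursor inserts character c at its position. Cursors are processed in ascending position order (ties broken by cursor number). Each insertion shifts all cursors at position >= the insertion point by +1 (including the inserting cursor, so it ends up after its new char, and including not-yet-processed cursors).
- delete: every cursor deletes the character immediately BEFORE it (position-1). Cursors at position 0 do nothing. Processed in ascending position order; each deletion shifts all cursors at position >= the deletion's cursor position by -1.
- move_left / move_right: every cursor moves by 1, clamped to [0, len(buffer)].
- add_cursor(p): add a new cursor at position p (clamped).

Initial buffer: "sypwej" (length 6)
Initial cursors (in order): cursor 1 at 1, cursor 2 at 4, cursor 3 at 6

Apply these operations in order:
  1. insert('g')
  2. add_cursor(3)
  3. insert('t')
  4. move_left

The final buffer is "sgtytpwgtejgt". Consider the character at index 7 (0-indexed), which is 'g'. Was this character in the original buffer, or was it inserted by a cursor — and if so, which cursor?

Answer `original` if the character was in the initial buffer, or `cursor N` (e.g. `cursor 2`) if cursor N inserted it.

Answer: cursor 2

Derivation:
After op 1 (insert('g')): buffer="sgypwgejg" (len 9), cursors c1@2 c2@6 c3@9, authorship .1...2..3
After op 2 (add_cursor(3)): buffer="sgypwgejg" (len 9), cursors c1@2 c4@3 c2@6 c3@9, authorship .1...2..3
After op 3 (insert('t')): buffer="sgtytpwgtejgt" (len 13), cursors c1@3 c4@5 c2@9 c3@13, authorship .11.4..22..33
After op 4 (move_left): buffer="sgtytpwgtejgt" (len 13), cursors c1@2 c4@4 c2@8 c3@12, authorship .11.4..22..33
Authorship (.=original, N=cursor N): . 1 1 . 4 . . 2 2 . . 3 3
Index 7: author = 2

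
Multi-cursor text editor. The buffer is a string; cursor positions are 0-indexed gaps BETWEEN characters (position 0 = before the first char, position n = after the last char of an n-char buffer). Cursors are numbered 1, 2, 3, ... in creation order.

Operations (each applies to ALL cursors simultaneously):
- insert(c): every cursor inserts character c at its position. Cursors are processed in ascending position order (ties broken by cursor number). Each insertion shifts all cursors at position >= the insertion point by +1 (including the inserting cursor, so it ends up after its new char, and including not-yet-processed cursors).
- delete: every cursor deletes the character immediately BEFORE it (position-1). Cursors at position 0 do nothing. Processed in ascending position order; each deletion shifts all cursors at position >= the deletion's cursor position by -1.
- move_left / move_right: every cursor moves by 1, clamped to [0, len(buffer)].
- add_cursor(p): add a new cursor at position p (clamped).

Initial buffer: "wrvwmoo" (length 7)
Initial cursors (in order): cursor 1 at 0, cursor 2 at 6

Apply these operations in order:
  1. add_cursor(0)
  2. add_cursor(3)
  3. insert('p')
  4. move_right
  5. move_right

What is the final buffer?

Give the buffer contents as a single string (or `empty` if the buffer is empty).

After op 1 (add_cursor(0)): buffer="wrvwmoo" (len 7), cursors c1@0 c3@0 c2@6, authorship .......
After op 2 (add_cursor(3)): buffer="wrvwmoo" (len 7), cursors c1@0 c3@0 c4@3 c2@6, authorship .......
After op 3 (insert('p')): buffer="ppwrvpwmopo" (len 11), cursors c1@2 c3@2 c4@6 c2@10, authorship 13...4...2.
After op 4 (move_right): buffer="ppwrvpwmopo" (len 11), cursors c1@3 c3@3 c4@7 c2@11, authorship 13...4...2.
After op 5 (move_right): buffer="ppwrvpwmopo" (len 11), cursors c1@4 c3@4 c4@8 c2@11, authorship 13...4...2.

Answer: ppwrvpwmopo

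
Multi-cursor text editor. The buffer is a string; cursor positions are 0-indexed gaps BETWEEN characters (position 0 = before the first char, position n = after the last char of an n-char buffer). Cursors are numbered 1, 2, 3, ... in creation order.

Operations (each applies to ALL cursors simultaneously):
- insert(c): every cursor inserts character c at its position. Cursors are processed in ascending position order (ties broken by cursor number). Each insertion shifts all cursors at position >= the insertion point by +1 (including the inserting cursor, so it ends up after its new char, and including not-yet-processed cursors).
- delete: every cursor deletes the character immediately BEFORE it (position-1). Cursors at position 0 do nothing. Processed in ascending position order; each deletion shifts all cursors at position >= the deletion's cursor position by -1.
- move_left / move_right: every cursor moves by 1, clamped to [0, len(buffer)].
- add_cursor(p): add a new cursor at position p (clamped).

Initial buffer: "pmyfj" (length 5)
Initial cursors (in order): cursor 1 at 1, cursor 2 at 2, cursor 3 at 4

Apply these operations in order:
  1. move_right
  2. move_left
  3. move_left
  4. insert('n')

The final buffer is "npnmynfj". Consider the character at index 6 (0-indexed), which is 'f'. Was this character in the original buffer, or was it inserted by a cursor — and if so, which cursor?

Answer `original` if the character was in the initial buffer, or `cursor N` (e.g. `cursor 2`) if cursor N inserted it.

After op 1 (move_right): buffer="pmyfj" (len 5), cursors c1@2 c2@3 c3@5, authorship .....
After op 2 (move_left): buffer="pmyfj" (len 5), cursors c1@1 c2@2 c3@4, authorship .....
After op 3 (move_left): buffer="pmyfj" (len 5), cursors c1@0 c2@1 c3@3, authorship .....
After op 4 (insert('n')): buffer="npnmynfj" (len 8), cursors c1@1 c2@3 c3@6, authorship 1.2..3..
Authorship (.=original, N=cursor N): 1 . 2 . . 3 . .
Index 6: author = original

Answer: original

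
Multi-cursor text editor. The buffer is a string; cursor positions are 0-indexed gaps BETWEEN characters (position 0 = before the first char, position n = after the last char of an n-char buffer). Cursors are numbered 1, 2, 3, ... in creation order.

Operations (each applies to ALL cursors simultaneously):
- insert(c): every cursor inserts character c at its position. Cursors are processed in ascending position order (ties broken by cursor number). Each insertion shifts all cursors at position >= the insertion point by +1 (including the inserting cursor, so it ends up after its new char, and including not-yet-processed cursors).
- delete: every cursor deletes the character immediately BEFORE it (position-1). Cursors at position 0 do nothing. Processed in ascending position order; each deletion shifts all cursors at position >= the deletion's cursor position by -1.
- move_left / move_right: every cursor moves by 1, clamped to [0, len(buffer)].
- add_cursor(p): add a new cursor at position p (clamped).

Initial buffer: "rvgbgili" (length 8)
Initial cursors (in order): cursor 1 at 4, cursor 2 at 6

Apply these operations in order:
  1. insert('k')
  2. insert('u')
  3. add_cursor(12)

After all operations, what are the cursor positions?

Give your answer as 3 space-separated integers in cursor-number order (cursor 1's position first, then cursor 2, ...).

Answer: 6 10 12

Derivation:
After op 1 (insert('k')): buffer="rvgbkgikli" (len 10), cursors c1@5 c2@8, authorship ....1..2..
After op 2 (insert('u')): buffer="rvgbkugikuli" (len 12), cursors c1@6 c2@10, authorship ....11..22..
After op 3 (add_cursor(12)): buffer="rvgbkugikuli" (len 12), cursors c1@6 c2@10 c3@12, authorship ....11..22..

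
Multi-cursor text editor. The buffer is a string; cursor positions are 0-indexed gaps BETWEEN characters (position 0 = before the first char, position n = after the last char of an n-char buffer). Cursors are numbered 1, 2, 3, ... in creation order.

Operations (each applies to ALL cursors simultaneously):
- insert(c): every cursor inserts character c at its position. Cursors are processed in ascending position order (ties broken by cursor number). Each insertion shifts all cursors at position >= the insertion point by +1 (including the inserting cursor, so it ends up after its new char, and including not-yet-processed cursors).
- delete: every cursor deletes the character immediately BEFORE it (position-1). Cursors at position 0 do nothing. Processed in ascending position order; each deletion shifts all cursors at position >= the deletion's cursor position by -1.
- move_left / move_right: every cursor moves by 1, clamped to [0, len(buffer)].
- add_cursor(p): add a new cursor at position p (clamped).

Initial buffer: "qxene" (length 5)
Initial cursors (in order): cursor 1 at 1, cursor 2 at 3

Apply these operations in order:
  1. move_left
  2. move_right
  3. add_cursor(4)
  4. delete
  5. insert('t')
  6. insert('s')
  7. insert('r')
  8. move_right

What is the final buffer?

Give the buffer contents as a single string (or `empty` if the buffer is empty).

After op 1 (move_left): buffer="qxene" (len 5), cursors c1@0 c2@2, authorship .....
After op 2 (move_right): buffer="qxene" (len 5), cursors c1@1 c2@3, authorship .....
After op 3 (add_cursor(4)): buffer="qxene" (len 5), cursors c1@1 c2@3 c3@4, authorship .....
After op 4 (delete): buffer="xe" (len 2), cursors c1@0 c2@1 c3@1, authorship ..
After op 5 (insert('t')): buffer="txtte" (len 5), cursors c1@1 c2@4 c3@4, authorship 1.23.
After op 6 (insert('s')): buffer="tsxttsse" (len 8), cursors c1@2 c2@7 c3@7, authorship 11.2323.
After op 7 (insert('r')): buffer="tsrxttssrre" (len 11), cursors c1@3 c2@10 c3@10, authorship 111.232323.
After op 8 (move_right): buffer="tsrxttssrre" (len 11), cursors c1@4 c2@11 c3@11, authorship 111.232323.

Answer: tsrxttssrre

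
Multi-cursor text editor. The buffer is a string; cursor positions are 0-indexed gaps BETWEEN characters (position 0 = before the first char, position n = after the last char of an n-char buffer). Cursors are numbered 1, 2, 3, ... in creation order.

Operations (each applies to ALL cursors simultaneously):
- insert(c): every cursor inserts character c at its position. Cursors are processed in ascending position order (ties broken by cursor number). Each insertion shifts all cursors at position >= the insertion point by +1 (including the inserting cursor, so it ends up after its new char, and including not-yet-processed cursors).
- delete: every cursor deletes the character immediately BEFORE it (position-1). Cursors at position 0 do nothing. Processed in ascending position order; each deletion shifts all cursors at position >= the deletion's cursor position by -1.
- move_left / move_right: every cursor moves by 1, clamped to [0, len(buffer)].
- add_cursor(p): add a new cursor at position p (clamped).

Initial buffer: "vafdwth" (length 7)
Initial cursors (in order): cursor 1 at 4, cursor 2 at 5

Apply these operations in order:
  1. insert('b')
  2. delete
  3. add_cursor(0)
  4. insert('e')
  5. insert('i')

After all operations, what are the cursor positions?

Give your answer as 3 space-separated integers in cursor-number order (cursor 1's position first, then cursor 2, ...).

After op 1 (insert('b')): buffer="vafdbwbth" (len 9), cursors c1@5 c2@7, authorship ....1.2..
After op 2 (delete): buffer="vafdwth" (len 7), cursors c1@4 c2@5, authorship .......
After op 3 (add_cursor(0)): buffer="vafdwth" (len 7), cursors c3@0 c1@4 c2@5, authorship .......
After op 4 (insert('e')): buffer="evafdeweth" (len 10), cursors c3@1 c1@6 c2@8, authorship 3....1.2..
After op 5 (insert('i')): buffer="eivafdeiweith" (len 13), cursors c3@2 c1@8 c2@11, authorship 33....11.22..

Answer: 8 11 2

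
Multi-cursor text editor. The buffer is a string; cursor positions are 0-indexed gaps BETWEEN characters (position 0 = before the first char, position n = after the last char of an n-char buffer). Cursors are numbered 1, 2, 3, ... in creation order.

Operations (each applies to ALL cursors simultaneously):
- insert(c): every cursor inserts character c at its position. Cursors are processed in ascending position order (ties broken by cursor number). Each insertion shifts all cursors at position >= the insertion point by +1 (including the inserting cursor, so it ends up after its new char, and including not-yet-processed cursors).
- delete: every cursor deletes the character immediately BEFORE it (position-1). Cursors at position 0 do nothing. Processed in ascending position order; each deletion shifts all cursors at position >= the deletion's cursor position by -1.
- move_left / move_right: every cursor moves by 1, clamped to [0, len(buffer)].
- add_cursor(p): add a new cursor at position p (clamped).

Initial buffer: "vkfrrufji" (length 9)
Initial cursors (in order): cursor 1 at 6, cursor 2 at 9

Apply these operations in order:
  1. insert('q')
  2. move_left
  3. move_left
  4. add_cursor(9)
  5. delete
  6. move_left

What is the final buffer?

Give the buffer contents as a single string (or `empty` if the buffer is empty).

Answer: vkfruqiq

Derivation:
After op 1 (insert('q')): buffer="vkfrruqfjiq" (len 11), cursors c1@7 c2@11, authorship ......1...2
After op 2 (move_left): buffer="vkfrruqfjiq" (len 11), cursors c1@6 c2@10, authorship ......1...2
After op 3 (move_left): buffer="vkfrruqfjiq" (len 11), cursors c1@5 c2@9, authorship ......1...2
After op 4 (add_cursor(9)): buffer="vkfrruqfjiq" (len 11), cursors c1@5 c2@9 c3@9, authorship ......1...2
After op 5 (delete): buffer="vkfruqiq" (len 8), cursors c1@4 c2@6 c3@6, authorship .....1.2
After op 6 (move_left): buffer="vkfruqiq" (len 8), cursors c1@3 c2@5 c3@5, authorship .....1.2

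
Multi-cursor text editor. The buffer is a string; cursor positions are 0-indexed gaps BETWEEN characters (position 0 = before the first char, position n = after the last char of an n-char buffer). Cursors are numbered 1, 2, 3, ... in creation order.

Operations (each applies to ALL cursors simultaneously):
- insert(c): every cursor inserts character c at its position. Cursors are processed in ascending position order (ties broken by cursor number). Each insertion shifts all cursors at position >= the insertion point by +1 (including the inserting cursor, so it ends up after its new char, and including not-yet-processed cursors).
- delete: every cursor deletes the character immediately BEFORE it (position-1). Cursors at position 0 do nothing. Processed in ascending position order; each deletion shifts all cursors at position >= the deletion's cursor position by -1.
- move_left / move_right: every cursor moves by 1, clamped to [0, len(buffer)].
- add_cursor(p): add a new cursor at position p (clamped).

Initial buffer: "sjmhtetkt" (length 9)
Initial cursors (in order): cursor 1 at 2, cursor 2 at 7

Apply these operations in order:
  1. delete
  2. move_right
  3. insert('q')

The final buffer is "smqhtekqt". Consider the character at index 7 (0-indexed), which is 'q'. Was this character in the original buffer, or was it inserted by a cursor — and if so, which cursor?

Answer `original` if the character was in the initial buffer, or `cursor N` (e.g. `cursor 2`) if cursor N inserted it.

Answer: cursor 2

Derivation:
After op 1 (delete): buffer="smhtekt" (len 7), cursors c1@1 c2@5, authorship .......
After op 2 (move_right): buffer="smhtekt" (len 7), cursors c1@2 c2@6, authorship .......
After op 3 (insert('q')): buffer="smqhtekqt" (len 9), cursors c1@3 c2@8, authorship ..1....2.
Authorship (.=original, N=cursor N): . . 1 . . . . 2 .
Index 7: author = 2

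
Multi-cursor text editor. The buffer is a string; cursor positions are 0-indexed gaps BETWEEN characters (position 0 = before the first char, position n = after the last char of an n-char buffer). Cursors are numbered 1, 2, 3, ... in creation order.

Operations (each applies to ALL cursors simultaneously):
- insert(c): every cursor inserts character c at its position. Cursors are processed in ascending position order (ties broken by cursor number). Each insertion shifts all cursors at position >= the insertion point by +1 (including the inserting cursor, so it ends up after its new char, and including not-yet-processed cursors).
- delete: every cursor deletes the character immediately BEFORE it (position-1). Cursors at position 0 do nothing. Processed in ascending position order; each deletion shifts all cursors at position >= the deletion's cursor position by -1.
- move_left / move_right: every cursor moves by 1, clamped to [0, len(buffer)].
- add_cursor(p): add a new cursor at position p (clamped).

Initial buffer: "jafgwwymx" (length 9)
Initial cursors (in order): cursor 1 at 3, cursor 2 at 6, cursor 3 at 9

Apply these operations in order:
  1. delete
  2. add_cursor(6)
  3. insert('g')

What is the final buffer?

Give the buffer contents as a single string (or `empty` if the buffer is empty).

Answer: jaggwgymgg

Derivation:
After op 1 (delete): buffer="jagwym" (len 6), cursors c1@2 c2@4 c3@6, authorship ......
After op 2 (add_cursor(6)): buffer="jagwym" (len 6), cursors c1@2 c2@4 c3@6 c4@6, authorship ......
After op 3 (insert('g')): buffer="jaggwgymgg" (len 10), cursors c1@3 c2@6 c3@10 c4@10, authorship ..1..2..34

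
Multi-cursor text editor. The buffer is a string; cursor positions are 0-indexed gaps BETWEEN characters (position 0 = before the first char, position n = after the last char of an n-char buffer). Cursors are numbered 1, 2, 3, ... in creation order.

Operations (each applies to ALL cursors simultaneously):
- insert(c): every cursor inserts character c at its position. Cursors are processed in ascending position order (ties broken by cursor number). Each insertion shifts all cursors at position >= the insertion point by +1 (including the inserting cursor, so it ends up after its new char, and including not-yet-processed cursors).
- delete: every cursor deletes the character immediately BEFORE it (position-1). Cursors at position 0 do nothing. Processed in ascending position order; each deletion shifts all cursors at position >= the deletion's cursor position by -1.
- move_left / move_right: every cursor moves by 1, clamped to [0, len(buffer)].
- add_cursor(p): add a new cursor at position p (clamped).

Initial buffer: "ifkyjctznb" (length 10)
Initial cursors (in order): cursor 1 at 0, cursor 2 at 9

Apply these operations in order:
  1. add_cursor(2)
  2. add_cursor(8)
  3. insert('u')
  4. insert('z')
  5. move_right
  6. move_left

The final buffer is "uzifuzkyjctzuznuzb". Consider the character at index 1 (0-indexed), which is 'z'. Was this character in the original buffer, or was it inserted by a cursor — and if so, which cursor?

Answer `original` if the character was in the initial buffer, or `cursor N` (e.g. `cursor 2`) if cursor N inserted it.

Answer: cursor 1

Derivation:
After op 1 (add_cursor(2)): buffer="ifkyjctznb" (len 10), cursors c1@0 c3@2 c2@9, authorship ..........
After op 2 (add_cursor(8)): buffer="ifkyjctznb" (len 10), cursors c1@0 c3@2 c4@8 c2@9, authorship ..........
After op 3 (insert('u')): buffer="uifukyjctzunub" (len 14), cursors c1@1 c3@4 c4@11 c2@13, authorship 1..3......4.2.
After op 4 (insert('z')): buffer="uzifuzkyjctzuznuzb" (len 18), cursors c1@2 c3@6 c4@14 c2@17, authorship 11..33......44.22.
After op 5 (move_right): buffer="uzifuzkyjctzuznuzb" (len 18), cursors c1@3 c3@7 c4@15 c2@18, authorship 11..33......44.22.
After op 6 (move_left): buffer="uzifuzkyjctzuznuzb" (len 18), cursors c1@2 c3@6 c4@14 c2@17, authorship 11..33......44.22.
Authorship (.=original, N=cursor N): 1 1 . . 3 3 . . . . . . 4 4 . 2 2 .
Index 1: author = 1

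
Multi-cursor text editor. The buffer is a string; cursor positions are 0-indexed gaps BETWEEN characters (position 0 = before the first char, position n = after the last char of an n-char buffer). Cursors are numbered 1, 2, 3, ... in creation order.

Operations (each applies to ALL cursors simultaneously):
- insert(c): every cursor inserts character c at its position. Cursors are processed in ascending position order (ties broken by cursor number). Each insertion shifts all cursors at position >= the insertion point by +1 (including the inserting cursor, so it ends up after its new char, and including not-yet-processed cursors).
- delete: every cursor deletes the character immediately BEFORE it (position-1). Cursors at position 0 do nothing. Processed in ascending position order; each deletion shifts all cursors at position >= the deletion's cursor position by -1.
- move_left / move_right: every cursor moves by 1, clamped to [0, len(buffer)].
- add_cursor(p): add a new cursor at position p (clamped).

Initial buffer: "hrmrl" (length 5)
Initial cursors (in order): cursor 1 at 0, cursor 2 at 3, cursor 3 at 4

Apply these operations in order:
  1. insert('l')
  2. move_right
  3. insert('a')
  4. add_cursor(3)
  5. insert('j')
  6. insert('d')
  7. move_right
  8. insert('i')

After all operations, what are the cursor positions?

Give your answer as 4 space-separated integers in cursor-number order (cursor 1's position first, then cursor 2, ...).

After op 1 (insert('l')): buffer="lhrmlrll" (len 8), cursors c1@1 c2@5 c3@7, authorship 1...2.3.
After op 2 (move_right): buffer="lhrmlrll" (len 8), cursors c1@2 c2@6 c3@8, authorship 1...2.3.
After op 3 (insert('a')): buffer="lharmlralla" (len 11), cursors c1@3 c2@8 c3@11, authorship 1.1..2.23.3
After op 4 (add_cursor(3)): buffer="lharmlralla" (len 11), cursors c1@3 c4@3 c2@8 c3@11, authorship 1.1..2.23.3
After op 5 (insert('j')): buffer="lhajjrmlrajllaj" (len 15), cursors c1@5 c4@5 c2@11 c3@15, authorship 1.114..2.223.33
After op 6 (insert('d')): buffer="lhajjddrmlrajdllajd" (len 19), cursors c1@7 c4@7 c2@14 c3@19, authorship 1.11414..2.2223.333
After op 7 (move_right): buffer="lhajjddrmlrajdllajd" (len 19), cursors c1@8 c4@8 c2@15 c3@19, authorship 1.11414..2.2223.333
After op 8 (insert('i')): buffer="lhajjddriimlrajdlilajdi" (len 23), cursors c1@10 c4@10 c2@18 c3@23, authorship 1.11414.14.2.22232.3333

Answer: 10 18 23 10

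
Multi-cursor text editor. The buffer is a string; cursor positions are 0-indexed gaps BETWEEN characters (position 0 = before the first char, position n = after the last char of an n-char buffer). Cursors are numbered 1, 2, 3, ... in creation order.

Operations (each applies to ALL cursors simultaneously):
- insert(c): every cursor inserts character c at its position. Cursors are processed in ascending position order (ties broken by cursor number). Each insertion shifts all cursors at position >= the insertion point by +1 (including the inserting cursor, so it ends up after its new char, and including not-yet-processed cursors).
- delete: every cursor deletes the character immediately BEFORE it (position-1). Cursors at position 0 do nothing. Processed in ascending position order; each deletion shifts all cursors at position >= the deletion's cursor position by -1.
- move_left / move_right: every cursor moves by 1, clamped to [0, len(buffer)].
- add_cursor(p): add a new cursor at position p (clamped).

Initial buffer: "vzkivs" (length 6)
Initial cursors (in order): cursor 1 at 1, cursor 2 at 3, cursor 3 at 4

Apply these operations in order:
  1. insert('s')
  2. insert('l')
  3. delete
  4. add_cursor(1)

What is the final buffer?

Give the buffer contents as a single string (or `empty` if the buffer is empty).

Answer: vszksisvs

Derivation:
After op 1 (insert('s')): buffer="vszksisvs" (len 9), cursors c1@2 c2@5 c3@7, authorship .1..2.3..
After op 2 (insert('l')): buffer="vslzkslislvs" (len 12), cursors c1@3 c2@7 c3@10, authorship .11..22.33..
After op 3 (delete): buffer="vszksisvs" (len 9), cursors c1@2 c2@5 c3@7, authorship .1..2.3..
After op 4 (add_cursor(1)): buffer="vszksisvs" (len 9), cursors c4@1 c1@2 c2@5 c3@7, authorship .1..2.3..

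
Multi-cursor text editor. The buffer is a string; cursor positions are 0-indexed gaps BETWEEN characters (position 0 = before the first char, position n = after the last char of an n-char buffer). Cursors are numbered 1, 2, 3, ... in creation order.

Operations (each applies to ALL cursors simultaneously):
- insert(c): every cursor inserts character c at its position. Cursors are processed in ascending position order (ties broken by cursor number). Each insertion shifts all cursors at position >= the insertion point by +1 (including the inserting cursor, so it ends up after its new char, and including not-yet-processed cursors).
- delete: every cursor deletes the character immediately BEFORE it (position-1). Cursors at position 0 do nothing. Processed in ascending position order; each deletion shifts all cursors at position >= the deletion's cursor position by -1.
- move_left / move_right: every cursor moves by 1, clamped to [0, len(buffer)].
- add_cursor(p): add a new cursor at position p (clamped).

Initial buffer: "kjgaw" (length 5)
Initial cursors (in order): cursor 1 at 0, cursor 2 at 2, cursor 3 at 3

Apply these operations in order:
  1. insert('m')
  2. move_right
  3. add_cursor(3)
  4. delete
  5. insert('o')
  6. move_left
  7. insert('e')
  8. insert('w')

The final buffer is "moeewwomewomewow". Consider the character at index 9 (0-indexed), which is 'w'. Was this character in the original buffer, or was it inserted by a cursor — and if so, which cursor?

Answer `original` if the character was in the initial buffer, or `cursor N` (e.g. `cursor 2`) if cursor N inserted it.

After op 1 (insert('m')): buffer="mkjmgmaw" (len 8), cursors c1@1 c2@4 c3@6, authorship 1..2.3..
After op 2 (move_right): buffer="mkjmgmaw" (len 8), cursors c1@2 c2@5 c3@7, authorship 1..2.3..
After op 3 (add_cursor(3)): buffer="mkjmgmaw" (len 8), cursors c1@2 c4@3 c2@5 c3@7, authorship 1..2.3..
After op 4 (delete): buffer="mmmw" (len 4), cursors c1@1 c4@1 c2@2 c3@3, authorship 123.
After op 5 (insert('o')): buffer="moomomow" (len 8), cursors c1@3 c4@3 c2@5 c3@7, authorship 1142233.
After op 6 (move_left): buffer="moomomow" (len 8), cursors c1@2 c4@2 c2@4 c3@6, authorship 1142233.
After op 7 (insert('e')): buffer="moeeomeomeow" (len 12), cursors c1@4 c4@4 c2@7 c3@10, authorship 11144222333.
After op 8 (insert('w')): buffer="moeewwomewomewow" (len 16), cursors c1@6 c4@6 c2@10 c3@14, authorship 111414422223333.
Authorship (.=original, N=cursor N): 1 1 1 4 1 4 4 2 2 2 2 3 3 3 3 .
Index 9: author = 2

Answer: cursor 2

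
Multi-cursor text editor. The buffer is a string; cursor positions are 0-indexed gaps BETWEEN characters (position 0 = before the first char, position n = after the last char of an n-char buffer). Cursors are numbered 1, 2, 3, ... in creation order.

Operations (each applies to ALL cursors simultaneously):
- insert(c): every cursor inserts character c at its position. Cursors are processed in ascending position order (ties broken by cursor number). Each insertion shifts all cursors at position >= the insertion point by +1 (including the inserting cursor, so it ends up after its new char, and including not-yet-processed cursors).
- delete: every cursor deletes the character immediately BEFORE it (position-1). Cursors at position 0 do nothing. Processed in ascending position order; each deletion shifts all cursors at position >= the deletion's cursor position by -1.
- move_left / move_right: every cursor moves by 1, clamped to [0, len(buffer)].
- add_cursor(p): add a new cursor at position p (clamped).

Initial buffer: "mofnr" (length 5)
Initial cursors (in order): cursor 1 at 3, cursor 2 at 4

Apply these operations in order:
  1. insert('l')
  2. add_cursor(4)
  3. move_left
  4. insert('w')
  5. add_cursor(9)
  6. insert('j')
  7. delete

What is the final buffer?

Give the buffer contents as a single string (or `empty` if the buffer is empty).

After op 1 (insert('l')): buffer="moflnlr" (len 7), cursors c1@4 c2@6, authorship ...1.2.
After op 2 (add_cursor(4)): buffer="moflnlr" (len 7), cursors c1@4 c3@4 c2@6, authorship ...1.2.
After op 3 (move_left): buffer="moflnlr" (len 7), cursors c1@3 c3@3 c2@5, authorship ...1.2.
After op 4 (insert('w')): buffer="mofwwlnwlr" (len 10), cursors c1@5 c3@5 c2@8, authorship ...131.22.
After op 5 (add_cursor(9)): buffer="mofwwlnwlr" (len 10), cursors c1@5 c3@5 c2@8 c4@9, authorship ...131.22.
After op 6 (insert('j')): buffer="mofwwjjlnwjljr" (len 14), cursors c1@7 c3@7 c2@11 c4@13, authorship ...13131.2224.
After op 7 (delete): buffer="mofwwlnwlr" (len 10), cursors c1@5 c3@5 c2@8 c4@9, authorship ...131.22.

Answer: mofwwlnwlr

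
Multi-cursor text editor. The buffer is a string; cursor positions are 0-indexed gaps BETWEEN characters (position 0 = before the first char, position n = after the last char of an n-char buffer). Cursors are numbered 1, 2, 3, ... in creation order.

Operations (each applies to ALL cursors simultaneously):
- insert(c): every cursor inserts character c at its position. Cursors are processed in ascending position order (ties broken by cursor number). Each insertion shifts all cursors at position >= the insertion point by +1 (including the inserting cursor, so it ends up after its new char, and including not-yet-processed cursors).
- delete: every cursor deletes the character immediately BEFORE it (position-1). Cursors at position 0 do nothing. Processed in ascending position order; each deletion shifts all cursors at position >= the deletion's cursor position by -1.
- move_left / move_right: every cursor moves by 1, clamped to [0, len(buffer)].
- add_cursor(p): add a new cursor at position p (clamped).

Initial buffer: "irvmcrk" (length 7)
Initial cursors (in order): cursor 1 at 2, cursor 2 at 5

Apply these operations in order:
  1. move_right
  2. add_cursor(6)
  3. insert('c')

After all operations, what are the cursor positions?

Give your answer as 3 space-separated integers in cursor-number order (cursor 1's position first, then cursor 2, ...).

After op 1 (move_right): buffer="irvmcrk" (len 7), cursors c1@3 c2@6, authorship .......
After op 2 (add_cursor(6)): buffer="irvmcrk" (len 7), cursors c1@3 c2@6 c3@6, authorship .......
After op 3 (insert('c')): buffer="irvcmcrcck" (len 10), cursors c1@4 c2@9 c3@9, authorship ...1...23.

Answer: 4 9 9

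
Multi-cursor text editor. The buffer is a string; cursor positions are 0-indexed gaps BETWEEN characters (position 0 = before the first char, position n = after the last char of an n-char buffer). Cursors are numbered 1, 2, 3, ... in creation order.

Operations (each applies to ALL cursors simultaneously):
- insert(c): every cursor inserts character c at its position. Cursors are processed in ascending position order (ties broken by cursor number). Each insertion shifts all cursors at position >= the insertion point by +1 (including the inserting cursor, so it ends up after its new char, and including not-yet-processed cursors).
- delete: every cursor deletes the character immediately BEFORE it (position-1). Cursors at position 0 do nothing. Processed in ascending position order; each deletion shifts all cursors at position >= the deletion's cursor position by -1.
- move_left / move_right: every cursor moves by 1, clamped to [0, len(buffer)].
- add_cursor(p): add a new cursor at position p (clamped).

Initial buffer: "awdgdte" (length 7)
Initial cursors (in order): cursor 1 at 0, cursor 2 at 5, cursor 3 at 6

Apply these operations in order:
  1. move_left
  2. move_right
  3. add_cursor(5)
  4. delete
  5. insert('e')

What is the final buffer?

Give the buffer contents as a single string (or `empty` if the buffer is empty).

Answer: ewdeeee

Derivation:
After op 1 (move_left): buffer="awdgdte" (len 7), cursors c1@0 c2@4 c3@5, authorship .......
After op 2 (move_right): buffer="awdgdte" (len 7), cursors c1@1 c2@5 c3@6, authorship .......
After op 3 (add_cursor(5)): buffer="awdgdte" (len 7), cursors c1@1 c2@5 c4@5 c3@6, authorship .......
After op 4 (delete): buffer="wde" (len 3), cursors c1@0 c2@2 c3@2 c4@2, authorship ...
After op 5 (insert('e')): buffer="ewdeeee" (len 7), cursors c1@1 c2@6 c3@6 c4@6, authorship 1..234.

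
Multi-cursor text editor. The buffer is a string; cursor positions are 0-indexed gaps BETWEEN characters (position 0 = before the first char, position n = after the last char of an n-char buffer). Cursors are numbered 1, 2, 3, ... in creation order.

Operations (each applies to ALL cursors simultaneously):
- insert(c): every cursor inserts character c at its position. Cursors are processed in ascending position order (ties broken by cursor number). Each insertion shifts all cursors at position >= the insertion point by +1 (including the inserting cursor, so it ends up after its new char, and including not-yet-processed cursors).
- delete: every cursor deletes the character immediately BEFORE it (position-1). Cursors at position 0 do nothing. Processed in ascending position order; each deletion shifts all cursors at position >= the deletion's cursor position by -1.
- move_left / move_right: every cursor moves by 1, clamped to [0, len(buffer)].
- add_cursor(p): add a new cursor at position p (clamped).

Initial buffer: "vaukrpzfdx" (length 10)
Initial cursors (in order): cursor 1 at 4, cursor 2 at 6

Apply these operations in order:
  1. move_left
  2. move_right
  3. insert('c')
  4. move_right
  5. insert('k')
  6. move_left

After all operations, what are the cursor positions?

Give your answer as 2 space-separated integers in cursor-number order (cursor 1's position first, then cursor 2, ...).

Answer: 6 10

Derivation:
After op 1 (move_left): buffer="vaukrpzfdx" (len 10), cursors c1@3 c2@5, authorship ..........
After op 2 (move_right): buffer="vaukrpzfdx" (len 10), cursors c1@4 c2@6, authorship ..........
After op 3 (insert('c')): buffer="vaukcrpczfdx" (len 12), cursors c1@5 c2@8, authorship ....1..2....
After op 4 (move_right): buffer="vaukcrpczfdx" (len 12), cursors c1@6 c2@9, authorship ....1..2....
After op 5 (insert('k')): buffer="vaukcrkpczkfdx" (len 14), cursors c1@7 c2@11, authorship ....1.1.2.2...
After op 6 (move_left): buffer="vaukcrkpczkfdx" (len 14), cursors c1@6 c2@10, authorship ....1.1.2.2...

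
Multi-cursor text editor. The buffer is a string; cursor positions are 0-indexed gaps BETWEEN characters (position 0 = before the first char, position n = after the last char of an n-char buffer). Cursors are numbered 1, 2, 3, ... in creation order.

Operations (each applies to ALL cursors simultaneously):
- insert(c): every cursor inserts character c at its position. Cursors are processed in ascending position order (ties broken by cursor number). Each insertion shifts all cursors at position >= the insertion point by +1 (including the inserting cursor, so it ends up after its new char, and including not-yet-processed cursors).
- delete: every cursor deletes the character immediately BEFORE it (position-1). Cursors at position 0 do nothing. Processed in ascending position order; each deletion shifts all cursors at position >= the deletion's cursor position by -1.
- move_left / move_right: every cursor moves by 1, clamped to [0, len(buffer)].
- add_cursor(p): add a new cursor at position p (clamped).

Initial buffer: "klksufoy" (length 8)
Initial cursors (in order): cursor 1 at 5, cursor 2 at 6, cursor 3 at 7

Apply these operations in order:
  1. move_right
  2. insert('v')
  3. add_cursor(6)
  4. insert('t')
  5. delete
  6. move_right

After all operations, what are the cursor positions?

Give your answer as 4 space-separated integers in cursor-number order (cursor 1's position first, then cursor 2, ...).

After op 1 (move_right): buffer="klksufoy" (len 8), cursors c1@6 c2@7 c3@8, authorship ........
After op 2 (insert('v')): buffer="klksufvovyv" (len 11), cursors c1@7 c2@9 c3@11, authorship ......1.2.3
After op 3 (add_cursor(6)): buffer="klksufvovyv" (len 11), cursors c4@6 c1@7 c2@9 c3@11, authorship ......1.2.3
After op 4 (insert('t')): buffer="klksuftvtovtyvt" (len 15), cursors c4@7 c1@9 c2@12 c3@15, authorship ......411.22.33
After op 5 (delete): buffer="klksufvovyv" (len 11), cursors c4@6 c1@7 c2@9 c3@11, authorship ......1.2.3
After op 6 (move_right): buffer="klksufvovyv" (len 11), cursors c4@7 c1@8 c2@10 c3@11, authorship ......1.2.3

Answer: 8 10 11 7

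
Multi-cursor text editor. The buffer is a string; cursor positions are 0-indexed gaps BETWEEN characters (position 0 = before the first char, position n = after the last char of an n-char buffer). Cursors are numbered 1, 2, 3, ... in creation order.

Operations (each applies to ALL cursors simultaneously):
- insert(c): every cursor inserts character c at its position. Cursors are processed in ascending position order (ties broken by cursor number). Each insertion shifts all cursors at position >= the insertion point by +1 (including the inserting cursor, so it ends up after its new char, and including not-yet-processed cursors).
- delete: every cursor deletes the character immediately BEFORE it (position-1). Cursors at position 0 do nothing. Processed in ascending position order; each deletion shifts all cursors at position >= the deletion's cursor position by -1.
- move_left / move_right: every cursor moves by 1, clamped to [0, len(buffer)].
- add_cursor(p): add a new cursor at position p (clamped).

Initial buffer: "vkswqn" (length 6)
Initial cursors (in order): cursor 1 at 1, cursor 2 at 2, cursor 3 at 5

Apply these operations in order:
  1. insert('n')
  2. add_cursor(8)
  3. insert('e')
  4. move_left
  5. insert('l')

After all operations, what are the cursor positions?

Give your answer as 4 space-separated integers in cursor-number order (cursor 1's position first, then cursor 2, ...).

Answer: 3 7 15 15

Derivation:
After op 1 (insert('n')): buffer="vnknswqnn" (len 9), cursors c1@2 c2@4 c3@8, authorship .1.2...3.
After op 2 (add_cursor(8)): buffer="vnknswqnn" (len 9), cursors c1@2 c2@4 c3@8 c4@8, authorship .1.2...3.
After op 3 (insert('e')): buffer="vnekneswqneen" (len 13), cursors c1@3 c2@6 c3@12 c4@12, authorship .11.22...334.
After op 4 (move_left): buffer="vnekneswqneen" (len 13), cursors c1@2 c2@5 c3@11 c4@11, authorship .11.22...334.
After op 5 (insert('l')): buffer="vnleknleswqnellen" (len 17), cursors c1@3 c2@7 c3@15 c4@15, authorship .111.222...33344.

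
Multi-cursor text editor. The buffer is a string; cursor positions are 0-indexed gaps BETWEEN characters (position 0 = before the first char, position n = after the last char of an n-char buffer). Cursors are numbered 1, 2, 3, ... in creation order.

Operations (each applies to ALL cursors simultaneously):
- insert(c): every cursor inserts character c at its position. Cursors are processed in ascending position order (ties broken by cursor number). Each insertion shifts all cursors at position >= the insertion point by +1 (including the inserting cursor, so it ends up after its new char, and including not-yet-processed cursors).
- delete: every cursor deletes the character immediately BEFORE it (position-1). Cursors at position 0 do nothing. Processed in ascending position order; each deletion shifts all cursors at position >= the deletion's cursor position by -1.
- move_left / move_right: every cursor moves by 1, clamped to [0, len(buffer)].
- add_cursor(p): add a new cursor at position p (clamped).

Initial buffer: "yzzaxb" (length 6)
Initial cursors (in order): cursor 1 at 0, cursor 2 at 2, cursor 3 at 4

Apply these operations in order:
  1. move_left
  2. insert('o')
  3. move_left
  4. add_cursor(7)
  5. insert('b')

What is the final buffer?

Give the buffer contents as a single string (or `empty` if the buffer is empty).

After op 1 (move_left): buffer="yzzaxb" (len 6), cursors c1@0 c2@1 c3@3, authorship ......
After op 2 (insert('o')): buffer="oyozzoaxb" (len 9), cursors c1@1 c2@3 c3@6, authorship 1.2..3...
After op 3 (move_left): buffer="oyozzoaxb" (len 9), cursors c1@0 c2@2 c3@5, authorship 1.2..3...
After op 4 (add_cursor(7)): buffer="oyozzoaxb" (len 9), cursors c1@0 c2@2 c3@5 c4@7, authorship 1.2..3...
After op 5 (insert('b')): buffer="boybozzboabxb" (len 13), cursors c1@1 c2@4 c3@8 c4@11, authorship 11.22..33.4..

Answer: boybozzboabxb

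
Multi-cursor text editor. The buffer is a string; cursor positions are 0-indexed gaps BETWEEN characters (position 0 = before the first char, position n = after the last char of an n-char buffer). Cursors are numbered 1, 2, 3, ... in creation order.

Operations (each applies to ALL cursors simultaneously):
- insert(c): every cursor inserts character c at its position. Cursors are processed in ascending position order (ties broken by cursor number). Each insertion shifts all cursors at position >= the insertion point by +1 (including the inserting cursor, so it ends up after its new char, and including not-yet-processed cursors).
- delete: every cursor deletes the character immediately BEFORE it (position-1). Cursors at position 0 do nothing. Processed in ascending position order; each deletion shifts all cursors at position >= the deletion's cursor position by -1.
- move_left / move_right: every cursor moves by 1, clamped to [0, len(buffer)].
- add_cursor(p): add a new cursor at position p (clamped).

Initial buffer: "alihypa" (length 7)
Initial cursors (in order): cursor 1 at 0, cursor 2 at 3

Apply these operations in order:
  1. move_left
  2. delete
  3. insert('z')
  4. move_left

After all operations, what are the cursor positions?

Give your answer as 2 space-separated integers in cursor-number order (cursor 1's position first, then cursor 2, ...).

Answer: 0 2

Derivation:
After op 1 (move_left): buffer="alihypa" (len 7), cursors c1@0 c2@2, authorship .......
After op 2 (delete): buffer="aihypa" (len 6), cursors c1@0 c2@1, authorship ......
After op 3 (insert('z')): buffer="zazihypa" (len 8), cursors c1@1 c2@3, authorship 1.2.....
After op 4 (move_left): buffer="zazihypa" (len 8), cursors c1@0 c2@2, authorship 1.2.....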